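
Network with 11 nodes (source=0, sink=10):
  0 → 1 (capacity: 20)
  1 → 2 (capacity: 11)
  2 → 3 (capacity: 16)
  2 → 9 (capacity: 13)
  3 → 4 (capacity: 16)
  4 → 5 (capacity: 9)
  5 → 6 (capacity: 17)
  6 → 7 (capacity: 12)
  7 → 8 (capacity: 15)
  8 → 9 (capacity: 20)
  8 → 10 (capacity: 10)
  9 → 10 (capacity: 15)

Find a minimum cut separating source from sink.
Min cut value = 11, edges: (1,2)

Min cut value: 11
Partition: S = [0, 1], T = [2, 3, 4, 5, 6, 7, 8, 9, 10]
Cut edges: (1,2)

By max-flow min-cut theorem, max flow = min cut = 11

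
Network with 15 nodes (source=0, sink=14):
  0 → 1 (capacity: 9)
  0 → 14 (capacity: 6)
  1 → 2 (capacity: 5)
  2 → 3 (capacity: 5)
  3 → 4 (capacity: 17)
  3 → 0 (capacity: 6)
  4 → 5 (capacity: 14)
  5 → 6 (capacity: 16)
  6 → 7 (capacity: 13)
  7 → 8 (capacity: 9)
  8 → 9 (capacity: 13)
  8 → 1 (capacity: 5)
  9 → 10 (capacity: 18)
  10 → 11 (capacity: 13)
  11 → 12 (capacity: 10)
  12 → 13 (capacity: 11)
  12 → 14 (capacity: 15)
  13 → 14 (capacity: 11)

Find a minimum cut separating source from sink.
Min cut value = 11, edges: (0,14), (2,3)

Min cut value: 11
Partition: S = [0, 1, 2], T = [3, 4, 5, 6, 7, 8, 9, 10, 11, 12, 13, 14]
Cut edges: (0,14), (2,3)

By max-flow min-cut theorem, max flow = min cut = 11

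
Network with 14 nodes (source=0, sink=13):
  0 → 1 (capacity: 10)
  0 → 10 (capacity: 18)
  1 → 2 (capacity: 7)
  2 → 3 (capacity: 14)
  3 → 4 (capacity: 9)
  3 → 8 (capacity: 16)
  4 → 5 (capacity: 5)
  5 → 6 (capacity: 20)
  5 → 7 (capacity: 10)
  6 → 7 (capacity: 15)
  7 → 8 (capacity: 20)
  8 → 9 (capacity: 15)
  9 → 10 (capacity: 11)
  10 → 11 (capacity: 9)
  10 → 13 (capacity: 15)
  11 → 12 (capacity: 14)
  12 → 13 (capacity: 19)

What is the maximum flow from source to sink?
Maximum flow = 24

Max flow: 24

Flow assignment:
  0 → 1: 7/10
  0 → 10: 17/18
  1 → 2: 7/7
  2 → 3: 7/14
  3 → 8: 7/16
  8 → 9: 7/15
  9 → 10: 7/11
  10 → 11: 9/9
  10 → 13: 15/15
  11 → 12: 9/14
  12 → 13: 9/19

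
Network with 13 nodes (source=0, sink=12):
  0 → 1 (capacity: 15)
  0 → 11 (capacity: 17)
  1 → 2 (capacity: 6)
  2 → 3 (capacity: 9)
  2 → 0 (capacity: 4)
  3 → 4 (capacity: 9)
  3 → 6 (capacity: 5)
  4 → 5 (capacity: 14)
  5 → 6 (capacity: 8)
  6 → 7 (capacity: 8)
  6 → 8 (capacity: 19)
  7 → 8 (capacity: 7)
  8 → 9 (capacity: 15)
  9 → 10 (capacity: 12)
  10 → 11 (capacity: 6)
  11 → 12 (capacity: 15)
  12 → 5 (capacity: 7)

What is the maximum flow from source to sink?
Maximum flow = 15

Max flow: 15

Flow assignment:
  0 → 1: 6/15
  0 → 11: 9/17
  1 → 2: 6/6
  2 → 3: 6/9
  3 → 4: 1/9
  3 → 6: 5/5
  4 → 5: 1/14
  5 → 6: 1/8
  6 → 8: 6/19
  8 → 9: 6/15
  9 → 10: 6/12
  10 → 11: 6/6
  11 → 12: 15/15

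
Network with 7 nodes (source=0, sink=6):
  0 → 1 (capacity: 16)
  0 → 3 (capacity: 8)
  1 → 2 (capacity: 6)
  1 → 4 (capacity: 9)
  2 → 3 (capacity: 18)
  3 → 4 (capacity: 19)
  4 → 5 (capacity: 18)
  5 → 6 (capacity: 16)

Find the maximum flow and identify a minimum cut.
Max flow = 16, Min cut edges: (5,6)

Maximum flow: 16
Minimum cut: (5,6)
Partition: S = [0, 1, 2, 3, 4, 5], T = [6]

Max-flow min-cut theorem verified: both equal 16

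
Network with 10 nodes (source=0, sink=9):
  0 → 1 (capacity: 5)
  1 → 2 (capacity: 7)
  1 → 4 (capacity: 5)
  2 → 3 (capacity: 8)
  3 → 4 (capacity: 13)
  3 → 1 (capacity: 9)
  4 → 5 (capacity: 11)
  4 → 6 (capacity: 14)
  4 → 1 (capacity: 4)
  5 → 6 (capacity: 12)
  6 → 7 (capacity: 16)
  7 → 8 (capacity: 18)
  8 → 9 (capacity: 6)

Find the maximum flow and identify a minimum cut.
Max flow = 5, Min cut edges: (0,1)

Maximum flow: 5
Minimum cut: (0,1)
Partition: S = [0], T = [1, 2, 3, 4, 5, 6, 7, 8, 9]

Max-flow min-cut theorem verified: both equal 5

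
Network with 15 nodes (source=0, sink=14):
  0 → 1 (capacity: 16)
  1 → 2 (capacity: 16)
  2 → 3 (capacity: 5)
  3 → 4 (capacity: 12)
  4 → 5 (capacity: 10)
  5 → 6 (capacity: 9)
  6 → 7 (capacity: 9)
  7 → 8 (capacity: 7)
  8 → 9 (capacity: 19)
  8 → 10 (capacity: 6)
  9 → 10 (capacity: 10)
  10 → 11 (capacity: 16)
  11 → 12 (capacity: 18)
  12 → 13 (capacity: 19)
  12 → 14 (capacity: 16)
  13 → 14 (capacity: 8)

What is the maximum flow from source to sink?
Maximum flow = 5

Max flow: 5

Flow assignment:
  0 → 1: 5/16
  1 → 2: 5/16
  2 → 3: 5/5
  3 → 4: 5/12
  4 → 5: 5/10
  5 → 6: 5/9
  6 → 7: 5/9
  7 → 8: 5/7
  8 → 10: 5/6
  10 → 11: 5/16
  11 → 12: 5/18
  12 → 14: 5/16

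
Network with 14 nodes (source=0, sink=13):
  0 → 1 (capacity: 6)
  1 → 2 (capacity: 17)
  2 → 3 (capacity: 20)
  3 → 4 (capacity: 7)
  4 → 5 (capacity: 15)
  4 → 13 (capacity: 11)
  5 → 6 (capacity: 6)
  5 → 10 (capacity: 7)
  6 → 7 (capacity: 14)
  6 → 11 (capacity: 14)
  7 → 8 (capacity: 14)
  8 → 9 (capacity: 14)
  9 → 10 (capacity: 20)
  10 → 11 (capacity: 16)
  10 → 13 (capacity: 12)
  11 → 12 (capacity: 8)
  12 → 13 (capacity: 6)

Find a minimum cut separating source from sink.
Min cut value = 6, edges: (0,1)

Min cut value: 6
Partition: S = [0], T = [1, 2, 3, 4, 5, 6, 7, 8, 9, 10, 11, 12, 13]
Cut edges: (0,1)

By max-flow min-cut theorem, max flow = min cut = 6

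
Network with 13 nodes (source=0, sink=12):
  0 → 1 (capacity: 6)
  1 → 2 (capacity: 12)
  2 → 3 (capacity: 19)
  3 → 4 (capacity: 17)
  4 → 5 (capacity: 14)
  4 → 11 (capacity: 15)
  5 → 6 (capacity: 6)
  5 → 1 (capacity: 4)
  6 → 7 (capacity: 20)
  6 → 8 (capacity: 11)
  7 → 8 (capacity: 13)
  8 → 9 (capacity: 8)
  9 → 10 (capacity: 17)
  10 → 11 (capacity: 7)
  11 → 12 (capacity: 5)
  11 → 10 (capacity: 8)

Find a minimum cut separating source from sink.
Min cut value = 5, edges: (11,12)

Min cut value: 5
Partition: S = [0, 1, 2, 3, 4, 5, 6, 7, 8, 9, 10, 11], T = [12]
Cut edges: (11,12)

By max-flow min-cut theorem, max flow = min cut = 5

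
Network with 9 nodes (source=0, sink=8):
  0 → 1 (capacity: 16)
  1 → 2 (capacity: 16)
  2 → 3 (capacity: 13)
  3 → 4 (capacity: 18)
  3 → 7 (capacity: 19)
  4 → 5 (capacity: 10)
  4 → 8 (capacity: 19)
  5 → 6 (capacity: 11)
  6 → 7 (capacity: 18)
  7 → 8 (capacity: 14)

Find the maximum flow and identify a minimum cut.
Max flow = 13, Min cut edges: (2,3)

Maximum flow: 13
Minimum cut: (2,3)
Partition: S = [0, 1, 2], T = [3, 4, 5, 6, 7, 8]

Max-flow min-cut theorem verified: both equal 13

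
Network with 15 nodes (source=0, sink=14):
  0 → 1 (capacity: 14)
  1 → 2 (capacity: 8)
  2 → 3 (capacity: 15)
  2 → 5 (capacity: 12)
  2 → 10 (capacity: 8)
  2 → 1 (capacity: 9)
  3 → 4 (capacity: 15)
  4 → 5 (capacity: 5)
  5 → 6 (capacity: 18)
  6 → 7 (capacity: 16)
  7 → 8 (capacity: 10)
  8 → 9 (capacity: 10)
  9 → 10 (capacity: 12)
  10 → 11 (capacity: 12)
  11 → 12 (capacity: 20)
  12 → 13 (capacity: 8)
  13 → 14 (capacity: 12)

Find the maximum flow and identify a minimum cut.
Max flow = 8, Min cut edges: (12,13)

Maximum flow: 8
Minimum cut: (12,13)
Partition: S = [0, 1, 2, 3, 4, 5, 6, 7, 8, 9, 10, 11, 12], T = [13, 14]

Max-flow min-cut theorem verified: both equal 8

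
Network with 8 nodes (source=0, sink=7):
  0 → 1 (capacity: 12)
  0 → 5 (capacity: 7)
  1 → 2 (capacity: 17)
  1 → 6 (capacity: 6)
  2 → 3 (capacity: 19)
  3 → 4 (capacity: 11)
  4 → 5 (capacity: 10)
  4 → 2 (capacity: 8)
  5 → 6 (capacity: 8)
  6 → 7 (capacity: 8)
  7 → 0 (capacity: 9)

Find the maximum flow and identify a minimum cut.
Max flow = 8, Min cut edges: (6,7)

Maximum flow: 8
Minimum cut: (6,7)
Partition: S = [0, 1, 2, 3, 4, 5, 6], T = [7]

Max-flow min-cut theorem verified: both equal 8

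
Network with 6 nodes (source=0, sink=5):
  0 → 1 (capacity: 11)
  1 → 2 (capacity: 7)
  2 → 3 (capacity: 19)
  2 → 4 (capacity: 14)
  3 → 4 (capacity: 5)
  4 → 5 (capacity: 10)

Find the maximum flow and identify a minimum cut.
Max flow = 7, Min cut edges: (1,2)

Maximum flow: 7
Minimum cut: (1,2)
Partition: S = [0, 1], T = [2, 3, 4, 5]

Max-flow min-cut theorem verified: both equal 7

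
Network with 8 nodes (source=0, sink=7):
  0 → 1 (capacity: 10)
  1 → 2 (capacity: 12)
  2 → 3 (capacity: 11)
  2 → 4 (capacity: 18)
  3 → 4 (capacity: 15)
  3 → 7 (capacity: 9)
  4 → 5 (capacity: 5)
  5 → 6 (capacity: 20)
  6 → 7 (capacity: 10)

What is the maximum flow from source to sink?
Maximum flow = 10

Max flow: 10

Flow assignment:
  0 → 1: 10/10
  1 → 2: 10/12
  2 → 3: 10/11
  3 → 4: 1/15
  3 → 7: 9/9
  4 → 5: 1/5
  5 → 6: 1/20
  6 → 7: 1/10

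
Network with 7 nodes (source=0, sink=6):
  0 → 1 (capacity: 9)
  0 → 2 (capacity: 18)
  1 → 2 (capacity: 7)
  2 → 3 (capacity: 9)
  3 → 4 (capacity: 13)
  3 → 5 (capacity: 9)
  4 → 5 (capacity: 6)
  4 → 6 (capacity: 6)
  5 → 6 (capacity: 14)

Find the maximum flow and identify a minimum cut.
Max flow = 9, Min cut edges: (2,3)

Maximum flow: 9
Minimum cut: (2,3)
Partition: S = [0, 1, 2], T = [3, 4, 5, 6]

Max-flow min-cut theorem verified: both equal 9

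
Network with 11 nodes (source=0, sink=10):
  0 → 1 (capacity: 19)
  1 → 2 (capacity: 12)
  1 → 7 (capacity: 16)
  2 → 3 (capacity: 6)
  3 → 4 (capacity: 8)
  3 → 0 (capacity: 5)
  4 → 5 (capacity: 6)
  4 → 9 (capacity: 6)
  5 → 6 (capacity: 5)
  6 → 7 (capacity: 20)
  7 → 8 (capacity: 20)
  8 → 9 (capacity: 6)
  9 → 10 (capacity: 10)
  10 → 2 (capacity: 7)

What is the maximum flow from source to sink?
Maximum flow = 10

Max flow: 10

Flow assignment:
  0 → 1: 12/19
  1 → 2: 6/12
  1 → 7: 6/16
  2 → 3: 6/6
  3 → 4: 4/8
  3 → 0: 2/5
  4 → 9: 4/6
  7 → 8: 6/20
  8 → 9: 6/6
  9 → 10: 10/10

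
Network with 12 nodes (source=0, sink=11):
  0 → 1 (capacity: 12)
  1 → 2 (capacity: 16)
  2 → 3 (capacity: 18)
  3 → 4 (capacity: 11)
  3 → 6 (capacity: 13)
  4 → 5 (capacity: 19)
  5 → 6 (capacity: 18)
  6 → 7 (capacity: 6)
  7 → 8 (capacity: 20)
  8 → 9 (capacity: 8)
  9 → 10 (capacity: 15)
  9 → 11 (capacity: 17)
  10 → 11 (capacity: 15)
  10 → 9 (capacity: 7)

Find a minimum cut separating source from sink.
Min cut value = 6, edges: (6,7)

Min cut value: 6
Partition: S = [0, 1, 2, 3, 4, 5, 6], T = [7, 8, 9, 10, 11]
Cut edges: (6,7)

By max-flow min-cut theorem, max flow = min cut = 6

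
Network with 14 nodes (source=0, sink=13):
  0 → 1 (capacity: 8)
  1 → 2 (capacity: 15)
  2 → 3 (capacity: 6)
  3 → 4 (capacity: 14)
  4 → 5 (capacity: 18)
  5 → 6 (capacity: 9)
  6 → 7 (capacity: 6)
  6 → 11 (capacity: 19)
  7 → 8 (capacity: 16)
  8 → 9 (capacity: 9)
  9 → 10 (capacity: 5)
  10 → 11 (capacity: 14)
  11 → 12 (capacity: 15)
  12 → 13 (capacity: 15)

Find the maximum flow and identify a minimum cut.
Max flow = 6, Min cut edges: (2,3)

Maximum flow: 6
Minimum cut: (2,3)
Partition: S = [0, 1, 2], T = [3, 4, 5, 6, 7, 8, 9, 10, 11, 12, 13]

Max-flow min-cut theorem verified: both equal 6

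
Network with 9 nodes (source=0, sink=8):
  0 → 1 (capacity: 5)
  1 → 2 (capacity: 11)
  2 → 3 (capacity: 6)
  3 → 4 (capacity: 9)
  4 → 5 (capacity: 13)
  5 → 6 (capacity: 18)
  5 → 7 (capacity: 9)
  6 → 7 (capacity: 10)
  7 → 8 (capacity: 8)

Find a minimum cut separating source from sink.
Min cut value = 5, edges: (0,1)

Min cut value: 5
Partition: S = [0], T = [1, 2, 3, 4, 5, 6, 7, 8]
Cut edges: (0,1)

By max-flow min-cut theorem, max flow = min cut = 5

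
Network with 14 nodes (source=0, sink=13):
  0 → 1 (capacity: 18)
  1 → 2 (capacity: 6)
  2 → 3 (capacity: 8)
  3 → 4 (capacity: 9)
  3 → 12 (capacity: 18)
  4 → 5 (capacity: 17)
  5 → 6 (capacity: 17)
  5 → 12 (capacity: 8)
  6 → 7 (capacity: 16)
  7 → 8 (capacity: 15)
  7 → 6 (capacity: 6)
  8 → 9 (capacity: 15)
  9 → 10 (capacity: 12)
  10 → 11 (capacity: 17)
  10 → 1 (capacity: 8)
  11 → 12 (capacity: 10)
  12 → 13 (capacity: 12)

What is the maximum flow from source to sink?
Maximum flow = 6

Max flow: 6

Flow assignment:
  0 → 1: 6/18
  1 → 2: 6/6
  2 → 3: 6/8
  3 → 12: 6/18
  12 → 13: 6/12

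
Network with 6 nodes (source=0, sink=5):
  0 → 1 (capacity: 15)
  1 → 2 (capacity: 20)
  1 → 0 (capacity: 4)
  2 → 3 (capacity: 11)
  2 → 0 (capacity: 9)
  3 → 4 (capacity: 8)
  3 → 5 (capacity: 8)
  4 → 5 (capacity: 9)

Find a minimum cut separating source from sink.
Min cut value = 11, edges: (2,3)

Min cut value: 11
Partition: S = [0, 1, 2], T = [3, 4, 5]
Cut edges: (2,3)

By max-flow min-cut theorem, max flow = min cut = 11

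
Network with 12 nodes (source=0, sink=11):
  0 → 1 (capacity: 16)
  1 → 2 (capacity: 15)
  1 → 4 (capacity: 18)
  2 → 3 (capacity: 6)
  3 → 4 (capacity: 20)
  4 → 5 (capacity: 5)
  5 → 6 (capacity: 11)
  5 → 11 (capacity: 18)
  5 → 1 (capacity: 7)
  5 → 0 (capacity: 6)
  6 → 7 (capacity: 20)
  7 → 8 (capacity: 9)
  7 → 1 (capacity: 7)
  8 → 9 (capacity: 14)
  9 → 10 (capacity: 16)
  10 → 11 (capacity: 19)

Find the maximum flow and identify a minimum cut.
Max flow = 5, Min cut edges: (4,5)

Maximum flow: 5
Minimum cut: (4,5)
Partition: S = [0, 1, 2, 3, 4], T = [5, 6, 7, 8, 9, 10, 11]

Max-flow min-cut theorem verified: both equal 5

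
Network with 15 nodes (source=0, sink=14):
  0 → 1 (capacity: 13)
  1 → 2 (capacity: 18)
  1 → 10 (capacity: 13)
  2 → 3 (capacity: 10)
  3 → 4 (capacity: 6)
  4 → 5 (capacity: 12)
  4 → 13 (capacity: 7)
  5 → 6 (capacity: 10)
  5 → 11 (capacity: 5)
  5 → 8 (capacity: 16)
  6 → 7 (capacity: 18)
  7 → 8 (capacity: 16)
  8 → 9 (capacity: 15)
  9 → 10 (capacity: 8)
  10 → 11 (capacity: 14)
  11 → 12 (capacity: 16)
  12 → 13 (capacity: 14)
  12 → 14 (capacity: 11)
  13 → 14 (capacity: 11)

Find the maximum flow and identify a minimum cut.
Max flow = 13, Min cut edges: (0,1)

Maximum flow: 13
Minimum cut: (0,1)
Partition: S = [0], T = [1, 2, 3, 4, 5, 6, 7, 8, 9, 10, 11, 12, 13, 14]

Max-flow min-cut theorem verified: both equal 13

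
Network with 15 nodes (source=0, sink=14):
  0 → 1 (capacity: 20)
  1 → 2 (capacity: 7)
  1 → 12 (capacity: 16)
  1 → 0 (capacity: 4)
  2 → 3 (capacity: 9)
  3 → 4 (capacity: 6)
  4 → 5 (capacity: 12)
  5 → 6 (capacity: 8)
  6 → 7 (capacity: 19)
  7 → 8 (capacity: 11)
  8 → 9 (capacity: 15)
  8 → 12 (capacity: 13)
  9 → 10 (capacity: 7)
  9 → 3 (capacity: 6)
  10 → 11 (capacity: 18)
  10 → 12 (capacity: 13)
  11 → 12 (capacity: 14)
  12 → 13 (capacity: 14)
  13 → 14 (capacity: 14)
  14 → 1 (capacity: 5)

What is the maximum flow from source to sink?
Maximum flow = 14

Max flow: 14

Flow assignment:
  0 → 1: 14/20
  1 → 2: 4/7
  1 → 12: 10/16
  2 → 3: 4/9
  3 → 4: 4/6
  4 → 5: 4/12
  5 → 6: 4/8
  6 → 7: 4/19
  7 → 8: 4/11
  8 → 12: 4/13
  12 → 13: 14/14
  13 → 14: 14/14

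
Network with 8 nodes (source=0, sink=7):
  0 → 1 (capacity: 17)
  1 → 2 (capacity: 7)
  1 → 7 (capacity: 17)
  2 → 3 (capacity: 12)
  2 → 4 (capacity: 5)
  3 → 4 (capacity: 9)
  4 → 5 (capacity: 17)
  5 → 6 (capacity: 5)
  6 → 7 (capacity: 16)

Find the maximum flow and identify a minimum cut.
Max flow = 17, Min cut edges: (0,1)

Maximum flow: 17
Minimum cut: (0,1)
Partition: S = [0], T = [1, 2, 3, 4, 5, 6, 7]

Max-flow min-cut theorem verified: both equal 17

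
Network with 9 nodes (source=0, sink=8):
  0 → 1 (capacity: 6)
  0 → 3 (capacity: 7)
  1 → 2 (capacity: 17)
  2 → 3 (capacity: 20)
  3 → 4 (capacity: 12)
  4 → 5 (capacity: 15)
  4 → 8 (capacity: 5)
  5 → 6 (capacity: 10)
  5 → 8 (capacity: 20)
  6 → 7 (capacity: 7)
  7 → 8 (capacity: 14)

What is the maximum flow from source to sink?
Maximum flow = 12

Max flow: 12

Flow assignment:
  0 → 1: 5/6
  0 → 3: 7/7
  1 → 2: 5/17
  2 → 3: 5/20
  3 → 4: 12/12
  4 → 5: 7/15
  4 → 8: 5/5
  5 → 8: 7/20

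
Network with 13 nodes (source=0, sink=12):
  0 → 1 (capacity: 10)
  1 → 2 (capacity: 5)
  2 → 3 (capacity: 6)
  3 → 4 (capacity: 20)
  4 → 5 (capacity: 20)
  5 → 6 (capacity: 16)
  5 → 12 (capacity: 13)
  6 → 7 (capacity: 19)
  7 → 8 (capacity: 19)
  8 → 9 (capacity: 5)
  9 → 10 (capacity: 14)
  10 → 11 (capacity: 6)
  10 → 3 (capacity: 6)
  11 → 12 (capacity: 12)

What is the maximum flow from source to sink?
Maximum flow = 5

Max flow: 5

Flow assignment:
  0 → 1: 5/10
  1 → 2: 5/5
  2 → 3: 5/6
  3 → 4: 5/20
  4 → 5: 5/20
  5 → 12: 5/13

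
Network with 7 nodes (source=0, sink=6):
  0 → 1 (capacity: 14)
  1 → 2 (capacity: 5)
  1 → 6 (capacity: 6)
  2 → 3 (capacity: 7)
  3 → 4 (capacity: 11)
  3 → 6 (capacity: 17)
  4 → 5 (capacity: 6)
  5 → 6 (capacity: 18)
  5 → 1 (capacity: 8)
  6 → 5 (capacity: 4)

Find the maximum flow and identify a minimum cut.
Max flow = 11, Min cut edges: (1,2), (1,6)

Maximum flow: 11
Minimum cut: (1,2), (1,6)
Partition: S = [0, 1], T = [2, 3, 4, 5, 6]

Max-flow min-cut theorem verified: both equal 11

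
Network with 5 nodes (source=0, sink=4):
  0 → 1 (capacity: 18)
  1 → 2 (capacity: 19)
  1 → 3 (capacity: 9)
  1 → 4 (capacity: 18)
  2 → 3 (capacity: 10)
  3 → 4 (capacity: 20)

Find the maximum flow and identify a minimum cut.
Max flow = 18, Min cut edges: (0,1)

Maximum flow: 18
Minimum cut: (0,1)
Partition: S = [0], T = [1, 2, 3, 4]

Max-flow min-cut theorem verified: both equal 18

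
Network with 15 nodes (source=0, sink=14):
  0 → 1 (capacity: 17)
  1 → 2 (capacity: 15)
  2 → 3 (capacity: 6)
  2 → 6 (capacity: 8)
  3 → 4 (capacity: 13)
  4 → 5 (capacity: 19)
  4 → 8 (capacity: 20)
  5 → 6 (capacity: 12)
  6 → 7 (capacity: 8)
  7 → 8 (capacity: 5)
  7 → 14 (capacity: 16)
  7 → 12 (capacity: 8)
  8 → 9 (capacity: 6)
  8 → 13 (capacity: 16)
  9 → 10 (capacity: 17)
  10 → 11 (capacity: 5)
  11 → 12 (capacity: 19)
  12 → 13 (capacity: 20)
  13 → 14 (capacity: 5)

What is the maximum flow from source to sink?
Maximum flow = 13

Max flow: 13

Flow assignment:
  0 → 1: 13/17
  1 → 2: 13/15
  2 → 3: 5/6
  2 → 6: 8/8
  3 → 4: 5/13
  4 → 8: 5/20
  6 → 7: 8/8
  7 → 14: 8/16
  8 → 9: 1/6
  8 → 13: 4/16
  9 → 10: 1/17
  10 → 11: 1/5
  11 → 12: 1/19
  12 → 13: 1/20
  13 → 14: 5/5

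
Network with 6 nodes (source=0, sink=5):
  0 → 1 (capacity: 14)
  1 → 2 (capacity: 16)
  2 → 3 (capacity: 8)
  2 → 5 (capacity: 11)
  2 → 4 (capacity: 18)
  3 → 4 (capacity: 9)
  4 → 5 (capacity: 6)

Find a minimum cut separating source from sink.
Min cut value = 14, edges: (0,1)

Min cut value: 14
Partition: S = [0], T = [1, 2, 3, 4, 5]
Cut edges: (0,1)

By max-flow min-cut theorem, max flow = min cut = 14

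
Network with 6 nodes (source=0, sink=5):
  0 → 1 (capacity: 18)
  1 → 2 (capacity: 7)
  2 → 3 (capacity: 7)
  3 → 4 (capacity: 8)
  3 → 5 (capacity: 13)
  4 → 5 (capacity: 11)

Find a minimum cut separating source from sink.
Min cut value = 7, edges: (2,3)

Min cut value: 7
Partition: S = [0, 1, 2], T = [3, 4, 5]
Cut edges: (2,3)

By max-flow min-cut theorem, max flow = min cut = 7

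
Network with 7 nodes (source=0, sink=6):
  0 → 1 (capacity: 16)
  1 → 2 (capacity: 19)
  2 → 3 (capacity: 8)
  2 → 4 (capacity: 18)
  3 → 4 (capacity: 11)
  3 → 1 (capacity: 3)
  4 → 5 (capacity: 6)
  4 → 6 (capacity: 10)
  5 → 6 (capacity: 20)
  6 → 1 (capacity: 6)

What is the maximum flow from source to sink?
Maximum flow = 16

Max flow: 16

Flow assignment:
  0 → 1: 16/16
  1 → 2: 16/19
  2 → 4: 16/18
  4 → 5: 6/6
  4 → 6: 10/10
  5 → 6: 6/20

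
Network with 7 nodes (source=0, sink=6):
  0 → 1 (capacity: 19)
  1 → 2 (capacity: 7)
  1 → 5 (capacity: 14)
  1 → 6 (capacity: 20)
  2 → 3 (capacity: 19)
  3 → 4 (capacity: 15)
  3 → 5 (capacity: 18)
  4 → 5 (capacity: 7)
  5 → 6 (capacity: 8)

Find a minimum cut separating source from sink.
Min cut value = 19, edges: (0,1)

Min cut value: 19
Partition: S = [0], T = [1, 2, 3, 4, 5, 6]
Cut edges: (0,1)

By max-flow min-cut theorem, max flow = min cut = 19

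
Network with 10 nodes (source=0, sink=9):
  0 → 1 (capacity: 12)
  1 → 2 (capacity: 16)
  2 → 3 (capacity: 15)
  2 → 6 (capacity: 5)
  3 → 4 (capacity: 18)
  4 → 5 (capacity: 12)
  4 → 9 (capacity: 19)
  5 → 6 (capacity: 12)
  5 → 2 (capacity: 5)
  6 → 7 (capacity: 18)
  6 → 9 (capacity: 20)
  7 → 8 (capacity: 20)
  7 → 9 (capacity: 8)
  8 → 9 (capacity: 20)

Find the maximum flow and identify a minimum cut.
Max flow = 12, Min cut edges: (0,1)

Maximum flow: 12
Minimum cut: (0,1)
Partition: S = [0], T = [1, 2, 3, 4, 5, 6, 7, 8, 9]

Max-flow min-cut theorem verified: both equal 12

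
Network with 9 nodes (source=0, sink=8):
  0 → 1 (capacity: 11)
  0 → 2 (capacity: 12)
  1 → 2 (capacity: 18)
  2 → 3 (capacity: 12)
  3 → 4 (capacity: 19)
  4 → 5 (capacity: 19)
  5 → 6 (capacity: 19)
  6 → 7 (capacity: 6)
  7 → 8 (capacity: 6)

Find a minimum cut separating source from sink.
Min cut value = 6, edges: (7,8)

Min cut value: 6
Partition: S = [0, 1, 2, 3, 4, 5, 6, 7], T = [8]
Cut edges: (7,8)

By max-flow min-cut theorem, max flow = min cut = 6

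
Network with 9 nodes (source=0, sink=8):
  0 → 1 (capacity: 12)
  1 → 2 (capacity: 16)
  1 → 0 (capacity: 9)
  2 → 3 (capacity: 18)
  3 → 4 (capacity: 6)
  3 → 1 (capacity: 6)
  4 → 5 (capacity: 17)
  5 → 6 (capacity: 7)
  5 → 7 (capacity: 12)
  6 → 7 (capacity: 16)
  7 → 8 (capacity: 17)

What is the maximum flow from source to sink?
Maximum flow = 6

Max flow: 6

Flow assignment:
  0 → 1: 6/12
  1 → 2: 6/16
  2 → 3: 6/18
  3 → 4: 6/6
  4 → 5: 6/17
  5 → 7: 6/12
  7 → 8: 6/17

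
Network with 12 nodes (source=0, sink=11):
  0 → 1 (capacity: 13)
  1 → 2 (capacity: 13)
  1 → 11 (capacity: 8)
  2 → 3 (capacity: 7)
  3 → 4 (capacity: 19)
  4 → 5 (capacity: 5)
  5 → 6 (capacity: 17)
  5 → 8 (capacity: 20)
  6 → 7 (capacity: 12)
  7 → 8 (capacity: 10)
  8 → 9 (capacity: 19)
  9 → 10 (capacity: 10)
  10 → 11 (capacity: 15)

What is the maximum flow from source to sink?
Maximum flow = 13

Max flow: 13

Flow assignment:
  0 → 1: 13/13
  1 → 2: 5/13
  1 → 11: 8/8
  2 → 3: 5/7
  3 → 4: 5/19
  4 → 5: 5/5
  5 → 8: 5/20
  8 → 9: 5/19
  9 → 10: 5/10
  10 → 11: 5/15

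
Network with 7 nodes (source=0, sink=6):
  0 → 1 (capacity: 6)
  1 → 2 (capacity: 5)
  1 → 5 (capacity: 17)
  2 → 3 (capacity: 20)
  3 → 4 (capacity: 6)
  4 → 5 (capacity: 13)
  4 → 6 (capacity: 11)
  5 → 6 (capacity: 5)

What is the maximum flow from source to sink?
Maximum flow = 6

Max flow: 6

Flow assignment:
  0 → 1: 6/6
  1 → 2: 1/5
  1 → 5: 5/17
  2 → 3: 1/20
  3 → 4: 1/6
  4 → 6: 1/11
  5 → 6: 5/5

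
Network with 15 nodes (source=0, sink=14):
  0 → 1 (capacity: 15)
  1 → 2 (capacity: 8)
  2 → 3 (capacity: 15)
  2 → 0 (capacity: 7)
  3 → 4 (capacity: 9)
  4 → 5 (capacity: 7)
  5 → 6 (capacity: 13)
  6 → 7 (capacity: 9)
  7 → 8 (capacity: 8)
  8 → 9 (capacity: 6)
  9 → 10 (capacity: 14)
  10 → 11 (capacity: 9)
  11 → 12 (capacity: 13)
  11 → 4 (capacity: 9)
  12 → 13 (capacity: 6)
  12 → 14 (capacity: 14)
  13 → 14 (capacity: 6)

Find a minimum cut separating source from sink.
Min cut value = 6, edges: (8,9)

Min cut value: 6
Partition: S = [0, 1, 2, 3, 4, 5, 6, 7, 8], T = [9, 10, 11, 12, 13, 14]
Cut edges: (8,9)

By max-flow min-cut theorem, max flow = min cut = 6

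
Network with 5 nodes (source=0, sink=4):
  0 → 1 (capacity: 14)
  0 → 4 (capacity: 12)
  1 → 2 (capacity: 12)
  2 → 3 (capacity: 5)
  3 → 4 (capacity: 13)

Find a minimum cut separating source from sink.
Min cut value = 17, edges: (0,4), (2,3)

Min cut value: 17
Partition: S = [0, 1, 2], T = [3, 4]
Cut edges: (0,4), (2,3)

By max-flow min-cut theorem, max flow = min cut = 17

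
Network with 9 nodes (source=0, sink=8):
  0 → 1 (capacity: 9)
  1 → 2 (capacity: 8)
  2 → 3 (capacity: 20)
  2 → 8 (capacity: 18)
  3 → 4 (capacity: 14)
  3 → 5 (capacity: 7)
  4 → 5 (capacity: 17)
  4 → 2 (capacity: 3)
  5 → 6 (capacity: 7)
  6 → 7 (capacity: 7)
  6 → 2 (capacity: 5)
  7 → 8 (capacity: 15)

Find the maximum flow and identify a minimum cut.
Max flow = 8, Min cut edges: (1,2)

Maximum flow: 8
Minimum cut: (1,2)
Partition: S = [0, 1], T = [2, 3, 4, 5, 6, 7, 8]

Max-flow min-cut theorem verified: both equal 8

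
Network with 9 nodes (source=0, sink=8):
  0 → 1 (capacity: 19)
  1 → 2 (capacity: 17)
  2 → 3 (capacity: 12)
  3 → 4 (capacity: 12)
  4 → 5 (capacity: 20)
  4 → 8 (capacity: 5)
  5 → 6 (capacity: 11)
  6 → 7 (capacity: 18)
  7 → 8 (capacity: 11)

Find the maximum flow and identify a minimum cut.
Max flow = 12, Min cut edges: (3,4)

Maximum flow: 12
Minimum cut: (3,4)
Partition: S = [0, 1, 2, 3], T = [4, 5, 6, 7, 8]

Max-flow min-cut theorem verified: both equal 12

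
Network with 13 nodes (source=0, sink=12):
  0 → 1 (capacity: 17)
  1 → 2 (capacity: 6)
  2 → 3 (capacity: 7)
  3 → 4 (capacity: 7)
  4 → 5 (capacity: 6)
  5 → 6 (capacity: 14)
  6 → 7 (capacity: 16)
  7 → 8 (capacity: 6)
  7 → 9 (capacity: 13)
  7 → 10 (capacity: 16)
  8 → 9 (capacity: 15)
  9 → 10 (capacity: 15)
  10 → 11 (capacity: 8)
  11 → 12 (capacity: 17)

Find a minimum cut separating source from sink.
Min cut value = 6, edges: (4,5)

Min cut value: 6
Partition: S = [0, 1, 2, 3, 4], T = [5, 6, 7, 8, 9, 10, 11, 12]
Cut edges: (4,5)

By max-flow min-cut theorem, max flow = min cut = 6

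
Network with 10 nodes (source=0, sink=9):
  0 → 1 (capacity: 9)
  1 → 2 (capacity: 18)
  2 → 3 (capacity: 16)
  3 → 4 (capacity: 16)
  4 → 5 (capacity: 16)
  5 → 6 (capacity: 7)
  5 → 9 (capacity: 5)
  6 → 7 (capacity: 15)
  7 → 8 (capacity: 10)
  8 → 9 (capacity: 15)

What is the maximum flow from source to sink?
Maximum flow = 9

Max flow: 9

Flow assignment:
  0 → 1: 9/9
  1 → 2: 9/18
  2 → 3: 9/16
  3 → 4: 9/16
  4 → 5: 9/16
  5 → 6: 4/7
  5 → 9: 5/5
  6 → 7: 4/15
  7 → 8: 4/10
  8 → 9: 4/15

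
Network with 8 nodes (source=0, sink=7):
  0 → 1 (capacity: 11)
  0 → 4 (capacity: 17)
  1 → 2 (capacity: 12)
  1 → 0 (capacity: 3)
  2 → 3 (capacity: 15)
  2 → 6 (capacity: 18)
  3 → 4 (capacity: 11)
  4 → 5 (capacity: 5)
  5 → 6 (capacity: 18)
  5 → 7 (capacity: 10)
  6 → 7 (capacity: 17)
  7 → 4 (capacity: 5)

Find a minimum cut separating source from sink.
Min cut value = 16, edges: (0,1), (4,5)

Min cut value: 16
Partition: S = [0, 3, 4], T = [1, 2, 5, 6, 7]
Cut edges: (0,1), (4,5)

By max-flow min-cut theorem, max flow = min cut = 16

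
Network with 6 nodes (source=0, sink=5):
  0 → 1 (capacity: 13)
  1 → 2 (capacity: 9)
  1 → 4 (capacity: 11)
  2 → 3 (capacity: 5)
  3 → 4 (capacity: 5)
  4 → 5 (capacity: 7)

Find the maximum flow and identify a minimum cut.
Max flow = 7, Min cut edges: (4,5)

Maximum flow: 7
Minimum cut: (4,5)
Partition: S = [0, 1, 2, 3, 4], T = [5]

Max-flow min-cut theorem verified: both equal 7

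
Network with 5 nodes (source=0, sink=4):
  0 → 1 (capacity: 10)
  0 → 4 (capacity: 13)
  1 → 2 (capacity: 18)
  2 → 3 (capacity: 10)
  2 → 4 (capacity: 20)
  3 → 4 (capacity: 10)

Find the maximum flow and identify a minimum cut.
Max flow = 23, Min cut edges: (0,1), (0,4)

Maximum flow: 23
Minimum cut: (0,1), (0,4)
Partition: S = [0], T = [1, 2, 3, 4]

Max-flow min-cut theorem verified: both equal 23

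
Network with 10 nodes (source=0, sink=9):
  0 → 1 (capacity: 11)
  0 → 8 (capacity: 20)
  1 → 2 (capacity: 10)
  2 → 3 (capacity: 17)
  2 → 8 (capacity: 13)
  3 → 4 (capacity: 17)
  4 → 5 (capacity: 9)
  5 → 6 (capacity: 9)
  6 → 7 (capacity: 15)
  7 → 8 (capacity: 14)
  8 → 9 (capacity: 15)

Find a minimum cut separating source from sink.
Min cut value = 15, edges: (8,9)

Min cut value: 15
Partition: S = [0, 1, 2, 3, 4, 5, 6, 7, 8], T = [9]
Cut edges: (8,9)

By max-flow min-cut theorem, max flow = min cut = 15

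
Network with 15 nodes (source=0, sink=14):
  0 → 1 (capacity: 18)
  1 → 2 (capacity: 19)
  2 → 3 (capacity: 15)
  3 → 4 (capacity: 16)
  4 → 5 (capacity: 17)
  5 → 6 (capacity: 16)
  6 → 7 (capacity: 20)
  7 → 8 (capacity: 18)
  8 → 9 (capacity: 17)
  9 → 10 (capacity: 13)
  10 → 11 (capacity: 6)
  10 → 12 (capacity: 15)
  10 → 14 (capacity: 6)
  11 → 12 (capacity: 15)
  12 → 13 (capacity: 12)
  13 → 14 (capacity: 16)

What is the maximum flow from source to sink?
Maximum flow = 13

Max flow: 13

Flow assignment:
  0 → 1: 13/18
  1 → 2: 13/19
  2 → 3: 13/15
  3 → 4: 13/16
  4 → 5: 13/17
  5 → 6: 13/16
  6 → 7: 13/20
  7 → 8: 13/18
  8 → 9: 13/17
  9 → 10: 13/13
  10 → 12: 7/15
  10 → 14: 6/6
  12 → 13: 7/12
  13 → 14: 7/16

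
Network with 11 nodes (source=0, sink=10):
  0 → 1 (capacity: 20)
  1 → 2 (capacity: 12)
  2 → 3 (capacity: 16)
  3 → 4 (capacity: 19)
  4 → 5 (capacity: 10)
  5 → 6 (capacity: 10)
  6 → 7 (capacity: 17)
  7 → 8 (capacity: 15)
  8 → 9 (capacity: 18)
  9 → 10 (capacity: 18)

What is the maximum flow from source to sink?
Maximum flow = 10

Max flow: 10

Flow assignment:
  0 → 1: 10/20
  1 → 2: 10/12
  2 → 3: 10/16
  3 → 4: 10/19
  4 → 5: 10/10
  5 → 6: 10/10
  6 → 7: 10/17
  7 → 8: 10/15
  8 → 9: 10/18
  9 → 10: 10/18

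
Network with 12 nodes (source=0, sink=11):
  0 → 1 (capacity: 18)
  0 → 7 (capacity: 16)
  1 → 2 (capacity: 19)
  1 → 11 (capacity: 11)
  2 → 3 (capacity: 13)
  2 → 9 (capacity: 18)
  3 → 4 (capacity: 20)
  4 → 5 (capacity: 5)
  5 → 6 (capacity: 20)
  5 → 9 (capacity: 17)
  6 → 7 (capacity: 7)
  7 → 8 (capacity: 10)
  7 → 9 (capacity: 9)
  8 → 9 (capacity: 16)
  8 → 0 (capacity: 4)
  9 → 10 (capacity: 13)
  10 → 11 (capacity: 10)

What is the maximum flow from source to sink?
Maximum flow = 21

Max flow: 21

Flow assignment:
  0 → 1: 11/18
  0 → 7: 14/16
  1 → 11: 11/11
  7 → 8: 5/10
  7 → 9: 9/9
  8 → 9: 1/16
  8 → 0: 4/4
  9 → 10: 10/13
  10 → 11: 10/10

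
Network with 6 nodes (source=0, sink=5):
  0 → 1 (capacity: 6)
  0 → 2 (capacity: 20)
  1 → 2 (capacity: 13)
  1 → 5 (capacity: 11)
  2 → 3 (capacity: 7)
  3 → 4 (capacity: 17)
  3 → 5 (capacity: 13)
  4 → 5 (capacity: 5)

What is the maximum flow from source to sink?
Maximum flow = 13

Max flow: 13

Flow assignment:
  0 → 1: 6/6
  0 → 2: 7/20
  1 → 5: 6/11
  2 → 3: 7/7
  3 → 5: 7/13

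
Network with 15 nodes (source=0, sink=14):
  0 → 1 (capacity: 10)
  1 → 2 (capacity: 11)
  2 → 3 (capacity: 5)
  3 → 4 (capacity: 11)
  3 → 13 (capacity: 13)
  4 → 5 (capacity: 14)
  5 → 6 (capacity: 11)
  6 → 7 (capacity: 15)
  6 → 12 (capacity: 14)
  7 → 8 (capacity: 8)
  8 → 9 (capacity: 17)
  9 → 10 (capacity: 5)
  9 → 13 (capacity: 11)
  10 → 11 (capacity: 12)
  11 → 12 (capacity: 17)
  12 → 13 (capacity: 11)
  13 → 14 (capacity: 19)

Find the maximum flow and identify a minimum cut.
Max flow = 5, Min cut edges: (2,3)

Maximum flow: 5
Minimum cut: (2,3)
Partition: S = [0, 1, 2], T = [3, 4, 5, 6, 7, 8, 9, 10, 11, 12, 13, 14]

Max-flow min-cut theorem verified: both equal 5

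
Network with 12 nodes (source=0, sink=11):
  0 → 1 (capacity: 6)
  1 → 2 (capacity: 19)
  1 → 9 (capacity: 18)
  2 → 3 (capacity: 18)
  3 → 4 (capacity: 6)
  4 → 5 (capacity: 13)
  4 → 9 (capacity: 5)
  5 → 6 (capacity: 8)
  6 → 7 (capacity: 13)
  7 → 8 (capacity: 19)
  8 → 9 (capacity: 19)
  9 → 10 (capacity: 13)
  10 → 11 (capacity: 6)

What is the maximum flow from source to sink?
Maximum flow = 6

Max flow: 6

Flow assignment:
  0 → 1: 6/6
  1 → 9: 6/18
  9 → 10: 6/13
  10 → 11: 6/6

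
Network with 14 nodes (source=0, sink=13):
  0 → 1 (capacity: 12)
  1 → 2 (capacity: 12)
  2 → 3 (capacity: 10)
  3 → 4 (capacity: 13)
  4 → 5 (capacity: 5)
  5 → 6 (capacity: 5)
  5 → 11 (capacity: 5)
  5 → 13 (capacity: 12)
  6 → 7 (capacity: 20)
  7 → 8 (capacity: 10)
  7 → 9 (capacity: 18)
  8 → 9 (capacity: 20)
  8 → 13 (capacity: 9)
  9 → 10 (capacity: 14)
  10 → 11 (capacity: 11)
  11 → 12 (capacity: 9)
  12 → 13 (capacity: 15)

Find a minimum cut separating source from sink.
Min cut value = 5, edges: (4,5)

Min cut value: 5
Partition: S = [0, 1, 2, 3, 4], T = [5, 6, 7, 8, 9, 10, 11, 12, 13]
Cut edges: (4,5)

By max-flow min-cut theorem, max flow = min cut = 5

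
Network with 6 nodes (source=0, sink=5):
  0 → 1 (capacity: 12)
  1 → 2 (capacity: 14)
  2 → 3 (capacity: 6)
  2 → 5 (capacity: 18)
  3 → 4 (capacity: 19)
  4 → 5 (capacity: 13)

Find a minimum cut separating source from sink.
Min cut value = 12, edges: (0,1)

Min cut value: 12
Partition: S = [0], T = [1, 2, 3, 4, 5]
Cut edges: (0,1)

By max-flow min-cut theorem, max flow = min cut = 12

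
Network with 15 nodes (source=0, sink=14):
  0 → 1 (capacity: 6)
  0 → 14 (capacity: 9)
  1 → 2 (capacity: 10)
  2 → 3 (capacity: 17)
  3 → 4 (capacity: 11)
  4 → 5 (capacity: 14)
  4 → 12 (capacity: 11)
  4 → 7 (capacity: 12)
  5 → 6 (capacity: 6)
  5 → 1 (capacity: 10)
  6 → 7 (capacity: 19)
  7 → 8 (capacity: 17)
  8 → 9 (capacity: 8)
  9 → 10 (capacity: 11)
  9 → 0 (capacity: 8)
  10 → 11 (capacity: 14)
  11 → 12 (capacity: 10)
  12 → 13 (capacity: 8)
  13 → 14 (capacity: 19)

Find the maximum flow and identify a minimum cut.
Max flow = 15, Min cut edges: (0,1), (0,14)

Maximum flow: 15
Minimum cut: (0,1), (0,14)
Partition: S = [0], T = [1, 2, 3, 4, 5, 6, 7, 8, 9, 10, 11, 12, 13, 14]

Max-flow min-cut theorem verified: both equal 15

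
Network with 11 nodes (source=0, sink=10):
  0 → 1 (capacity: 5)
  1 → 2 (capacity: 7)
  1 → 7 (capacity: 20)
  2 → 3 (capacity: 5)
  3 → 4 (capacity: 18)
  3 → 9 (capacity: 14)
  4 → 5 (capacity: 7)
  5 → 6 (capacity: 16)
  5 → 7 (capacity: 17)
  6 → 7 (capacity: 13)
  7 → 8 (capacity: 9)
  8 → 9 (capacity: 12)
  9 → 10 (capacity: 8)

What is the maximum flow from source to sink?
Maximum flow = 5

Max flow: 5

Flow assignment:
  0 → 1: 5/5
  1 → 2: 5/7
  2 → 3: 5/5
  3 → 9: 5/14
  9 → 10: 5/8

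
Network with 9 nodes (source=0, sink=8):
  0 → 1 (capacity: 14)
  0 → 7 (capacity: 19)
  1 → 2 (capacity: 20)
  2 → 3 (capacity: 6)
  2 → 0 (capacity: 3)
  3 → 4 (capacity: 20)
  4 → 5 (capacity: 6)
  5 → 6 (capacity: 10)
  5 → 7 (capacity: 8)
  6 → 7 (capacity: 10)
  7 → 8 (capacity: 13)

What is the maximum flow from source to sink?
Maximum flow = 13

Max flow: 13

Flow assignment:
  0 → 1: 6/14
  0 → 7: 7/19
  1 → 2: 6/20
  2 → 3: 6/6
  3 → 4: 6/20
  4 → 5: 6/6
  5 → 7: 6/8
  7 → 8: 13/13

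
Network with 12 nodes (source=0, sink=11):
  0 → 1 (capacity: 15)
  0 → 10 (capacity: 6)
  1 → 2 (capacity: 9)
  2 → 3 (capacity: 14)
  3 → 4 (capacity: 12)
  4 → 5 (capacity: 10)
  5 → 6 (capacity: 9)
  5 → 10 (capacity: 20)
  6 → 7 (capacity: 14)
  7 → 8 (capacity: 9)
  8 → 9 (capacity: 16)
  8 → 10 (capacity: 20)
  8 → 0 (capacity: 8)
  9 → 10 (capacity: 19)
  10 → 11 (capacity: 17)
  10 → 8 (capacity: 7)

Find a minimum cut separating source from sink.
Min cut value = 15, edges: (0,10), (1,2)

Min cut value: 15
Partition: S = [0, 1], T = [2, 3, 4, 5, 6, 7, 8, 9, 10, 11]
Cut edges: (0,10), (1,2)

By max-flow min-cut theorem, max flow = min cut = 15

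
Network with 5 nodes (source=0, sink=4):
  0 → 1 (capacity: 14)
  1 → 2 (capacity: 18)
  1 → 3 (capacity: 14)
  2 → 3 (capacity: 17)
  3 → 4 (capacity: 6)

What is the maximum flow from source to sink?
Maximum flow = 6

Max flow: 6

Flow assignment:
  0 → 1: 6/14
  1 → 3: 6/14
  3 → 4: 6/6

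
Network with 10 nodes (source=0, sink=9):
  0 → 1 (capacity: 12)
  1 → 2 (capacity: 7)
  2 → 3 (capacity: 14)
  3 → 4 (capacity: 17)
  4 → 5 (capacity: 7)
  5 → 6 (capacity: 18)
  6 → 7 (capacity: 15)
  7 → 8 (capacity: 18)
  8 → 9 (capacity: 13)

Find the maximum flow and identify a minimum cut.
Max flow = 7, Min cut edges: (4,5)

Maximum flow: 7
Minimum cut: (4,5)
Partition: S = [0, 1, 2, 3, 4], T = [5, 6, 7, 8, 9]

Max-flow min-cut theorem verified: both equal 7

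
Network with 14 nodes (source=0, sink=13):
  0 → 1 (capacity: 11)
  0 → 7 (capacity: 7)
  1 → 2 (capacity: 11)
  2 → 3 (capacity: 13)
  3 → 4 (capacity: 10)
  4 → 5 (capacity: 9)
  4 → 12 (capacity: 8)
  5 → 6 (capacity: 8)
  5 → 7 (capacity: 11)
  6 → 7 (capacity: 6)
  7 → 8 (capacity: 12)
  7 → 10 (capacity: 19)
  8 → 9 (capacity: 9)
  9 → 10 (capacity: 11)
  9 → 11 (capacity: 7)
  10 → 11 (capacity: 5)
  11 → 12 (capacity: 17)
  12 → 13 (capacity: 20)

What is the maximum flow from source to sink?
Maximum flow = 17

Max flow: 17

Flow assignment:
  0 → 1: 10/11
  0 → 7: 7/7
  1 → 2: 10/11
  2 → 3: 10/13
  3 → 4: 10/10
  4 → 5: 2/9
  4 → 12: 8/8
  5 → 6: 2/8
  6 → 7: 2/6
  7 → 8: 4/12
  7 → 10: 5/19
  8 → 9: 4/9
  9 → 11: 4/7
  10 → 11: 5/5
  11 → 12: 9/17
  12 → 13: 17/20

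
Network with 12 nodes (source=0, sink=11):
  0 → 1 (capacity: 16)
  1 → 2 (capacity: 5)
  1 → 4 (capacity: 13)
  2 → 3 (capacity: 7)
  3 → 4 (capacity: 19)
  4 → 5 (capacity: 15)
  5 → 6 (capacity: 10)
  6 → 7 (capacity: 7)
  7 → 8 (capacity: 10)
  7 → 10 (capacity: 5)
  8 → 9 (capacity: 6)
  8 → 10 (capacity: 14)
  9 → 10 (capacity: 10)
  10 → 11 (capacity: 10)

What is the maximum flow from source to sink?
Maximum flow = 7

Max flow: 7

Flow assignment:
  0 → 1: 7/16
  1 → 2: 3/5
  1 → 4: 4/13
  2 → 3: 3/7
  3 → 4: 3/19
  4 → 5: 7/15
  5 → 6: 7/10
  6 → 7: 7/7
  7 → 8: 2/10
  7 → 10: 5/5
  8 → 10: 2/14
  10 → 11: 7/10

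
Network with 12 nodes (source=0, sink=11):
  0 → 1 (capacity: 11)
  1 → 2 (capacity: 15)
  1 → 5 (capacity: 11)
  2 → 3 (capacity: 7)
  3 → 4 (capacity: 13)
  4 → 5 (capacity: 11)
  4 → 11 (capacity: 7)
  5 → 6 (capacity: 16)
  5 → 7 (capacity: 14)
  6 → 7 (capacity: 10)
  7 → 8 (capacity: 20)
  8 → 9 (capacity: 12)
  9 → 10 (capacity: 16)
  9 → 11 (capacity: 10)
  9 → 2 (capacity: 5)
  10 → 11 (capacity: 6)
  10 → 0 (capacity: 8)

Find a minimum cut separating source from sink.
Min cut value = 11, edges: (0,1)

Min cut value: 11
Partition: S = [0], T = [1, 2, 3, 4, 5, 6, 7, 8, 9, 10, 11]
Cut edges: (0,1)

By max-flow min-cut theorem, max flow = min cut = 11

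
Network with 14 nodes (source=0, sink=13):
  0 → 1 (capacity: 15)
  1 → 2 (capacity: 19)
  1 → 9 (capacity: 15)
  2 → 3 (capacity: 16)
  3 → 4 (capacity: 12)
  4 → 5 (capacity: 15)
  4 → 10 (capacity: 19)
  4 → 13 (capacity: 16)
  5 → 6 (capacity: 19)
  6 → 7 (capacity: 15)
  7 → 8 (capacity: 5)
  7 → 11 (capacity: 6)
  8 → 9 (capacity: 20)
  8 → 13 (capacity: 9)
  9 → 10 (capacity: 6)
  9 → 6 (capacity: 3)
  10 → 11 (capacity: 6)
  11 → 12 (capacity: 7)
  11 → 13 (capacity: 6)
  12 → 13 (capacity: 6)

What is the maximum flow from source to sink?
Maximum flow = 15

Max flow: 15

Flow assignment:
  0 → 1: 15/15
  1 → 2: 12/19
  1 → 9: 3/15
  2 → 3: 12/16
  3 → 4: 12/12
  4 → 13: 12/16
  9 → 10: 3/6
  10 → 11: 3/6
  11 → 13: 3/6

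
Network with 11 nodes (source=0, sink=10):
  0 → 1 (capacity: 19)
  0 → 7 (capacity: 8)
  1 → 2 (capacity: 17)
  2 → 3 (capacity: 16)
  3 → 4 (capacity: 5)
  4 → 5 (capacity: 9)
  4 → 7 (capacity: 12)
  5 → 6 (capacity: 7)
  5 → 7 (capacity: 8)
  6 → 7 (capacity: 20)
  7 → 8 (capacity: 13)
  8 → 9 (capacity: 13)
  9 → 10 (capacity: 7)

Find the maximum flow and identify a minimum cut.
Max flow = 7, Min cut edges: (9,10)

Maximum flow: 7
Minimum cut: (9,10)
Partition: S = [0, 1, 2, 3, 4, 5, 6, 7, 8, 9], T = [10]

Max-flow min-cut theorem verified: both equal 7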